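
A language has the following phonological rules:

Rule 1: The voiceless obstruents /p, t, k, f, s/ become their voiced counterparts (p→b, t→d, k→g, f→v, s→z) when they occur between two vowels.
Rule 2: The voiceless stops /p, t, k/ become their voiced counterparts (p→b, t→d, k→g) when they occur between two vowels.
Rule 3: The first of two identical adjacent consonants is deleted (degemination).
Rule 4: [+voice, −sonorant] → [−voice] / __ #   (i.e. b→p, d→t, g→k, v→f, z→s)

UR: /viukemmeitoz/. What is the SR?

viugemeidos

Rule 1 (intervocalic voicing): /k/ is a voiceless obstruent between vowels /u/ and /e/, so it voices to [g]. /t/ is a voiceless obstruent between vowels /i/ and /o/, so it voices to [d]. /viukemmeitoz/ → viugemmeidoz.
Rule 2 (intervocalic voicing): no segment meets the environment; /viugemmeidoz/ is unchanged.
Rule 3 (degemination): /mm/ is a geminate; the first /m/ deletes. /viugemmeidoz/ → viugemeidoz.
Rule 4 (final devoicing): /z/ is a voiced obstruent in word-final position, so it devoices to [s]. /viugemeidoz/ → viugemeidos.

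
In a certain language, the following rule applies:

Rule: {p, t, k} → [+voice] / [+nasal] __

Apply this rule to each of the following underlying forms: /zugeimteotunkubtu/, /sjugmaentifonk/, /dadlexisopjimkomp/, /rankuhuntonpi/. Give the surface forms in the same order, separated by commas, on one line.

/zugeimteotunkubtu/: /t/ is a voiceless stop immediately after the nasal /m/, so it voices to [d]. /k/ is a voiceless stop immediately after the nasal /n/, so it voices to [g]. → [zugeimdeotungubtu].
/sjugmaentifonk/: /t/ is a voiceless stop immediately after the nasal /n/, so it voices to [d]. /k/ is a voiceless stop immediately after the nasal /n/, so it voices to [g]. → [sjugmaendifong].
/dadlexisopjimkomp/: /k/ is a voiceless stop immediately after the nasal /m/, so it voices to [g]. /p/ is a voiceless stop immediately after the nasal /m/, so it voices to [b]. → [dadlexisopjimgomb].
/rankuhuntonpi/: /k/ is a voiceless stop immediately after the nasal /n/, so it voices to [g]. /t/ is a voiceless stop immediately after the nasal /n/, so it voices to [d]. /p/ is a voiceless stop immediately after the nasal /n/, so it voices to [b]. → [ranguhundonbi].

zugeimdeotungubtu, sjugmaendifong, dadlexisopjimgomb, ranguhundonbi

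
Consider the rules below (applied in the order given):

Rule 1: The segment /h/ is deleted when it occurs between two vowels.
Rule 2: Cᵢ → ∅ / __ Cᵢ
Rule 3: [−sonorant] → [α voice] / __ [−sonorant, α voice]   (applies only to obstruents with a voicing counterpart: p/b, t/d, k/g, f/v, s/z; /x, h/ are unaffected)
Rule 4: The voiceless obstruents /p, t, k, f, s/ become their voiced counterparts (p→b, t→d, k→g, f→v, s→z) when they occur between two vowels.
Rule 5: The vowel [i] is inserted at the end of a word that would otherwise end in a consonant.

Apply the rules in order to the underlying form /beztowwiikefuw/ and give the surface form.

Rule 1 (intervocalic h-deletion): no segment meets the environment; /beztowwiikefuw/ is unchanged.
Rule 2 (degemination): /ww/ is a geminate; the first /w/ deletes. /beztowwiikefuw/ → beztowiikefuw.
Rule 3 (regressive voicing assimilation): /z/ precedes the voiceless obstruent /t/, so it devoices to [s] by assimilation. /beztowiikefuw/ → bestowiikefuw.
Rule 4 (intervocalic voicing): /k/ is a voiceless obstruent between vowels /i/ and /e/, so it voices to [g]. /f/ is a voiceless obstruent between vowels /e/ and /u/, so it voices to [v]. /bestowiikefuw/ → bestowiigevuw.
Rule 5 (final i-epenthesis): the form ends in the consonant /w/, so [i] is inserted word-finally. /bestowiigevuw/ → bestowiigevuwi.

bestowiigevuwi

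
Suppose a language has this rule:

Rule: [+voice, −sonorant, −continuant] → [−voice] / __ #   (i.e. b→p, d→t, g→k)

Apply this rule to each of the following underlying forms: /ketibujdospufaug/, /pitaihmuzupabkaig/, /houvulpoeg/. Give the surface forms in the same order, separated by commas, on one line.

ketibujdospufauk, pitaihmuzupabkaik, houvulpoek

/ketibujdospufaug/: /g/ is a voiced stop in word-final position, so it devoices to [k]. → [ketibujdospufauk].
/pitaihmuzupabkaig/: /g/ is a voiced stop in word-final position, so it devoices to [k]. → [pitaihmuzupabkaik].
/houvulpoeg/: /g/ is a voiced stop in word-final position, so it devoices to [k]. → [houvulpoek].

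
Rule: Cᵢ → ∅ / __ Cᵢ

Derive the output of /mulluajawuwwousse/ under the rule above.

/ll/ is a geminate; the first /l/ deletes.
/ww/ is a geminate; the first /w/ deletes.
/ss/ is a geminate; the first /s/ deletes.
Surface form: [muluajawuwouse].

muluajawuwouse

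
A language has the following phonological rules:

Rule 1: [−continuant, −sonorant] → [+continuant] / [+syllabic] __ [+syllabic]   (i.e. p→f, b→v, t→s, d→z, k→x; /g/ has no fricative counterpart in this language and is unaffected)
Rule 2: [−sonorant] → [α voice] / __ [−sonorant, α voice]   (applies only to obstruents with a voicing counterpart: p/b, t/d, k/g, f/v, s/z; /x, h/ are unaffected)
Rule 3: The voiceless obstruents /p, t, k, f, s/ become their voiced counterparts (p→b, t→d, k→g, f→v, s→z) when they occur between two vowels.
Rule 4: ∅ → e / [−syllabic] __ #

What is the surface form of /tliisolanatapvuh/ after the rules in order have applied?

tliizolanazabvuhe

Rule 1 (intervocalic spirantization): /t/ is a stop between vowels /a/ and /a/, so it spirantizes to the fricative [s]. /tliisolanatapvuh/ → tliisolanasapvuh.
Rule 2 (regressive voicing assimilation): /p/ precedes the voiced obstruent /v/, so it voices to [b] by assimilation. /tliisolanasapvuh/ → tliisolanasabvuh.
Rule 3 (intervocalic voicing): /s/ is a voiceless obstruent between vowels /i/ and /o/, so it voices to [z]. /s/ is a voiceless obstruent between vowels /a/ and /a/, so it voices to [z]. /tliisolanasabvuh/ → tliizolanazabvuh.
Rule 4 (final e-epenthesis): the form ends in the consonant /h/, so [e] is inserted word-finally. /tliizolanazabvuh/ → tliizolanazabvuhe.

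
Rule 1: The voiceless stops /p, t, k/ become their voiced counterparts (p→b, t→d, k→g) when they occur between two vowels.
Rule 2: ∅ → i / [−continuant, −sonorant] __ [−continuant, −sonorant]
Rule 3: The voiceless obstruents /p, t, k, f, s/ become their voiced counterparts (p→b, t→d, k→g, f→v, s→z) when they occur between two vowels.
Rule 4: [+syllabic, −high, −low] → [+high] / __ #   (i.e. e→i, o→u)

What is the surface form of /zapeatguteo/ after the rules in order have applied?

Rule 1 (intervocalic voicing): /p/ is a voiceless stop between vowels /a/ and /e/, so it voices to [b]. /t/ is a voiceless stop between vowels /u/ and /e/, so it voices to [d]. /zapeatguteo/ → zabeatgudeo.
Rule 2 (stop-cluster i-epenthesis): /t/ and /g/ form a stop–stop cluster, so [i] is inserted between them. /zabeatgudeo/ → zabeatigudeo.
Rule 3 (intervocalic voicing): /t/ is a voiceless obstruent between vowels /a/ and /i/, so it voices to [d]. /zabeatigudeo/ → zabeadigudeo.
Rule 4 (final vowel raising): /o/ is a mid vowel in word-final position, so it raises to [u]. /zabeadigudeo/ → zabeadigudeu.

zabeadigudeu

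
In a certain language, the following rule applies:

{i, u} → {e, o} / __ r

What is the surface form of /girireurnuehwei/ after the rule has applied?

gerereornuehwei

/i/ is a high vowel immediately before /r/, so it lowers to [e].
/i/ is a high vowel immediately before /r/, so it lowers to [e].
/u/ is a high vowel immediately before /r/, so it lowers to [o].
Surface form: [gerereornuehwei].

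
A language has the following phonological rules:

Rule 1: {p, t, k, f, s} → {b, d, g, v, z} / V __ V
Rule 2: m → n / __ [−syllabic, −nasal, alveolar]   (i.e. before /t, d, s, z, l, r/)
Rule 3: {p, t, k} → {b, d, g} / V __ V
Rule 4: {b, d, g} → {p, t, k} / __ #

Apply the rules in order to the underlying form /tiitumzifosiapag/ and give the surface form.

tiidunzivoziabak

Rule 1 (intervocalic voicing): /t/ is a voiceless obstruent between vowels /i/ and /u/, so it voices to [d]. /f/ is a voiceless obstruent between vowels /i/ and /o/, so it voices to [v]. /s/ is a voiceless obstruent between vowels /o/ and /i/, so it voices to [z]. /p/ is a voiceless obstruent between vowels /a/ and /a/, so it voices to [b]. /tiitumzifosiapag/ → tiidumzivoziabag.
Rule 2 (nasal place assimilation): /m/ precedes the alveolar consonant /z/, so it assimilates in place to [n]. /tiidumzivoziabag/ → tiidunzivoziabag.
Rule 3 (intervocalic voicing): no segment meets the environment; /tiidunzivoziabag/ is unchanged.
Rule 4 (final devoicing): /g/ is a voiced stop in word-final position, so it devoices to [k]. /tiidunzivoziabag/ → tiidunzivoziabak.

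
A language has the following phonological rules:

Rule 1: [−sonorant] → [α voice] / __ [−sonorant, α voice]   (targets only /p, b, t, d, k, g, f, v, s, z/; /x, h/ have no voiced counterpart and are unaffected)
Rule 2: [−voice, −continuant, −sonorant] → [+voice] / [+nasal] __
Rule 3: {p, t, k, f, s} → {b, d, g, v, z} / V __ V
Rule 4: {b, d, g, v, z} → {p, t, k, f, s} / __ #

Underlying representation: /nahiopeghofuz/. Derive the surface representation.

Rule 1 (regressive voicing assimilation): /g/ precedes the voiceless obstruent /h/, so it devoices to [k] by assimilation. /nahiopeghofuz/ → nahiopekhofuz.
Rule 2 (post-nasal voicing): no segment meets the environment; /nahiopekhofuz/ is unchanged.
Rule 3 (intervocalic voicing): /p/ is a voiceless obstruent between vowels /o/ and /e/, so it voices to [b]. /f/ is a voiceless obstruent between vowels /o/ and /u/, so it voices to [v]. /nahiopekhofuz/ → nahiobekhovuz.
Rule 4 (final devoicing): /z/ is a voiced obstruent in word-final position, so it devoices to [s]. /nahiobekhovuz/ → nahiobekhovus.

nahiobekhovus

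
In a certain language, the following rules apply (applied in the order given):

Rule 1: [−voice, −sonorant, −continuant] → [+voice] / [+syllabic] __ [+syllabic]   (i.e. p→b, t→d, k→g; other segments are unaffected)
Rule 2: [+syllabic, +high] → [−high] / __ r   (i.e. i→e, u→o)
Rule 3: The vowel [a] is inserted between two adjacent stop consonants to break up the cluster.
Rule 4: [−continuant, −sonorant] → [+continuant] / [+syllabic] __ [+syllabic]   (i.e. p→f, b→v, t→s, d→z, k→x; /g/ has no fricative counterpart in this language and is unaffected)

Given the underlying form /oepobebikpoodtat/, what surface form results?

Rule 1 (intervocalic voicing): /p/ is a voiceless stop between vowels /e/ and /o/, so it voices to [b]. /oepobebikpoodtat/ → oebobebikpoodtat.
Rule 2 (pre-rhotic lowering): no segment meets the environment; /oebobebikpoodtat/ is unchanged.
Rule 3 (stop-cluster a-epenthesis): /k/ and /p/ form a stop–stop cluster, so [a] is inserted between them. /d/ and /t/ form a stop–stop cluster, so [a] is inserted between them. /oebobebikpoodtat/ → oebobebikapoodatat.
Rule 4 (intervocalic spirantization): /b/ is a stop between vowels /e/ and /o/, so it spirantizes to the fricative [v]. /b/ is a stop between vowels /o/ and /e/, so it spirantizes to the fricative [v]. /b/ is a stop between vowels /e/ and /i/, so it spirantizes to the fricative [v]. /k/ is a stop between vowels /i/ and /a/, so it spirantizes to the fricative [x]. /p/ is a stop between vowels /a/ and /o/, so it spirantizes to the fricative [f]. /d/ is a stop between vowels /o/ and /a/, so it spirantizes to the fricative [z]. /t/ is a stop between vowels /a/ and /a/, so it spirantizes to the fricative [s]. /oebobebikapoodatat/ → oevovevixafoozasat.

oevovevixafoozasat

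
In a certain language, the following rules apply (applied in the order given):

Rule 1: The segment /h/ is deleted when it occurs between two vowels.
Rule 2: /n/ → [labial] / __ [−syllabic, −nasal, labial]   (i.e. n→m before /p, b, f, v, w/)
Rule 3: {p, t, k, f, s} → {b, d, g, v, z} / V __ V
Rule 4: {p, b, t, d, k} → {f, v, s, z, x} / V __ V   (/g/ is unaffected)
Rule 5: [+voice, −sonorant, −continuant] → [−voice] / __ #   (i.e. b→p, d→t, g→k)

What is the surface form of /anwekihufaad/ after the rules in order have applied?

amwegiuvaat

Rule 1 (intervocalic h-deletion): /h/ occurs between vowels /i/ and /u/, so it deletes. /anwekihufaad/ → anwekiufaad.
Rule 2 (nasal place assimilation): /n/ precedes the labial consonant /w/, so it assimilates in place to [m]. /anwekiufaad/ → amwekiufaad.
Rule 3 (intervocalic voicing): /k/ is a voiceless obstruent between vowels /e/ and /i/, so it voices to [g]. /f/ is a voiceless obstruent between vowels /u/ and /a/, so it voices to [v]. /amwekiufaad/ → amwegiuvaad.
Rule 4 (intervocalic spirantization): no segment meets the environment; /amwegiuvaad/ is unchanged.
Rule 5 (final devoicing): /d/ is a voiced stop in word-final position, so it devoices to [t]. /amwegiuvaad/ → amwegiuvaat.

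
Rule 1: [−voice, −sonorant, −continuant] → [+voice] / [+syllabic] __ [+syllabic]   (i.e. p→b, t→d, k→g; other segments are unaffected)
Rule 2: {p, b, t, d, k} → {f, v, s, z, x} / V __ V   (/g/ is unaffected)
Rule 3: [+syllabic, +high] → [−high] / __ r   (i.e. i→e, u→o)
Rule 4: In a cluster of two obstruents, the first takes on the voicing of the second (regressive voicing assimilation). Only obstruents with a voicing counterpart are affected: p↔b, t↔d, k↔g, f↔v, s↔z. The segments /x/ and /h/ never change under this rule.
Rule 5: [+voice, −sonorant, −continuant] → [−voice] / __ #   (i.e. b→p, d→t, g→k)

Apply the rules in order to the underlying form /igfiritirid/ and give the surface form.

ikferizerit

Rule 1 (intervocalic voicing): /t/ is a voiceless stop between vowels /i/ and /i/, so it voices to [d]. /igfiritirid/ → igfiridirid.
Rule 2 (intervocalic spirantization): /d/ is a stop between vowels /i/ and /i/, so it spirantizes to the fricative [z]. /igfiridirid/ → igfirizirid.
Rule 3 (pre-rhotic lowering): /i/ is a high vowel immediately before /r/, so it lowers to [e]. /i/ is a high vowel immediately before /r/, so it lowers to [e]. /igfirizirid/ → igferizerid.
Rule 4 (regressive voicing assimilation): /g/ precedes the voiceless obstruent /f/, so it devoices to [k] by assimilation. /igferizerid/ → ikferizerid.
Rule 5 (final devoicing): /d/ is a voiced stop in word-final position, so it devoices to [t]. /ikferizerid/ → ikferizerit.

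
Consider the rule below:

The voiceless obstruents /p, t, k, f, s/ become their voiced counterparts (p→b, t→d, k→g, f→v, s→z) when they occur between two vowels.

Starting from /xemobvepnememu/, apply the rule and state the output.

xemobvepnememu

No segment of /xemobvepnememu/ meets the structural description of the rule, so the form surfaces unchanged.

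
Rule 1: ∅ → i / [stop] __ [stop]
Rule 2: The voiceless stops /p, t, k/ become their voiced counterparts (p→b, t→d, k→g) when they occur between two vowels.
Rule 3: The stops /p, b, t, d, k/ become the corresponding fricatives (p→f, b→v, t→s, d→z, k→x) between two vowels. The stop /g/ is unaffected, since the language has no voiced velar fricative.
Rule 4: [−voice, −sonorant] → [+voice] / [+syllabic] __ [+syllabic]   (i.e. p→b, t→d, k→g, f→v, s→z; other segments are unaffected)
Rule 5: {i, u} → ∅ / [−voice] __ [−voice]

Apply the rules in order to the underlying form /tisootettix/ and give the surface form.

tizoozezizix

Rule 1 (stop-cluster i-epenthesis): /t/ and /t/ form a stop–stop cluster, so [i] is inserted between them. /tisootettix/ → tisootetitix.
Rule 2 (intervocalic voicing): /t/ is a voiceless stop between vowels /o/ and /e/, so it voices to [d]. /t/ is a voiceless stop between vowels /e/ and /i/, so it voices to [d]. /t/ is a voiceless stop between vowels /i/ and /i/, so it voices to [d]. /tisootetitix/ → tisoodedidix.
Rule 3 (intervocalic spirantization): /d/ is a stop between vowels /o/ and /e/, so it spirantizes to the fricative [z]. /d/ is a stop between vowels /e/ and /i/, so it spirantizes to the fricative [z]. /d/ is a stop between vowels /i/ and /i/, so it spirantizes to the fricative [z]. /tisoodedidix/ → tisoozezizix.
Rule 4 (intervocalic voicing): /s/ is a voiceless obstruent between vowels /i/ and /o/, so it voices to [z]. /tisoozezizix/ → tizoozezizix.
Rule 5 (high vowel syncope): no segment meets the environment; /tizoozezizix/ is unchanged.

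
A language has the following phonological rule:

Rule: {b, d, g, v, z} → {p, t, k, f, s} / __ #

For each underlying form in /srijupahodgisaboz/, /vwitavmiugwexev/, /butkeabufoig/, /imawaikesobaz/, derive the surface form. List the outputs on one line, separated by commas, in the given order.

/srijupahodgisaboz/: /z/ is a voiced obstruent in word-final position, so it devoices to [s]. → [srijupahodgisabos].
/vwitavmiugwexev/: /v/ is a voiced obstruent in word-final position, so it devoices to [f]. → [vwitavmiugwexef].
/butkeabufoig/: /g/ is a voiced obstruent in word-final position, so it devoices to [k]. → [butkeabufoik].
/imawaikesobaz/: /z/ is a voiced obstruent in word-final position, so it devoices to [s]. → [imawaikesobas].

srijupahodgisabos, vwitavmiugwexef, butkeabufoik, imawaikesobas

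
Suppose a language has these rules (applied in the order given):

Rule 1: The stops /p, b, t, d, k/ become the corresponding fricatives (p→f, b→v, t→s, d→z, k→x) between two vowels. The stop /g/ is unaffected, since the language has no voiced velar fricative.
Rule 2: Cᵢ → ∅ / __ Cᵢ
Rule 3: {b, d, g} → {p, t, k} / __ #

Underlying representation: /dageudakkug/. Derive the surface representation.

dageuzakuk

Rule 1 (intervocalic spirantization): /d/ is a stop between vowels /u/ and /a/, so it spirantizes to the fricative [z]. /dageudakkug/ → dageuzakkug.
Rule 2 (degemination): /kk/ is a geminate; the first /k/ deletes. /dageuzakkug/ → dageuzakug.
Rule 3 (final devoicing): /g/ is a voiced stop in word-final position, so it devoices to [k]. /dageuzakug/ → dageuzakuk.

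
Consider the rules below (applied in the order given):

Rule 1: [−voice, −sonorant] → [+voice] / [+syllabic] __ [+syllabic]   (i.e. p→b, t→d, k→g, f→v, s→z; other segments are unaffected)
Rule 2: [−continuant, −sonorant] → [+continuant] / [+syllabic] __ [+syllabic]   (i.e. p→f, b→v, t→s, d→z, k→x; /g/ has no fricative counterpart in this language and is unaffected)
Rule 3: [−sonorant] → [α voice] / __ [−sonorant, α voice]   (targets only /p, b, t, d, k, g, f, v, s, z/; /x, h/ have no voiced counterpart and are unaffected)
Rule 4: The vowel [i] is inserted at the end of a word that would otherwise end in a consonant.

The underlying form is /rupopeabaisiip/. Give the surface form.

ruvoveavaiziipi

Rule 1 (intervocalic voicing): /p/ is a voiceless obstruent between vowels /u/ and /o/, so it voices to [b]. /p/ is a voiceless obstruent between vowels /o/ and /e/, so it voices to [b]. /s/ is a voiceless obstruent between vowels /i/ and /i/, so it voices to [z]. /rupopeabaisiip/ → rubobeabaiziip.
Rule 2 (intervocalic spirantization): /b/ is a stop between vowels /u/ and /o/, so it spirantizes to the fricative [v]. /b/ is a stop between vowels /o/ and /e/, so it spirantizes to the fricative [v]. /b/ is a stop between vowels /a/ and /a/, so it spirantizes to the fricative [v]. /rubobeabaiziip/ → ruvoveavaiziip.
Rule 3 (regressive voicing assimilation): no segment meets the environment; /ruvoveavaiziip/ is unchanged.
Rule 4 (final i-epenthesis): the form ends in the consonant /p/, so [i] is inserted word-finally. /ruvoveavaiziip/ → ruvoveavaiziipi.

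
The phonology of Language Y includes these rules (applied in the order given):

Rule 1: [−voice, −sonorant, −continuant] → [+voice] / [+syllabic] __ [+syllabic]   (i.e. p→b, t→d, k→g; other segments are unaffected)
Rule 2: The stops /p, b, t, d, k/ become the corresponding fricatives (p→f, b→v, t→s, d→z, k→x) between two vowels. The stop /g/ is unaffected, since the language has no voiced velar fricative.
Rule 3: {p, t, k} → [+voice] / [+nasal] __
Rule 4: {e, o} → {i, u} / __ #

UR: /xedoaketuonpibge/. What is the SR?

xezoagezuonbibgi

Rule 1 (intervocalic voicing): /k/ is a voiceless stop between vowels /a/ and /e/, so it voices to [g]. /t/ is a voiceless stop between vowels /e/ and /u/, so it voices to [d]. /xedoaketuonpibge/ → xedoageduonpibge.
Rule 2 (intervocalic spirantization): /d/ is a stop between vowels /e/ and /o/, so it spirantizes to the fricative [z]. /d/ is a stop between vowels /e/ and /u/, so it spirantizes to the fricative [z]. /xedoageduonpibge/ → xezoagezuonpibge.
Rule 3 (post-nasal voicing): /p/ is a voiceless stop immediately after the nasal /n/, so it voices to [b]. /xezoagezuonpibge/ → xezoagezuonbibge.
Rule 4 (final vowel raising): /e/ is a mid vowel in word-final position, so it raises to [i]. /xezoagezuonbibge/ → xezoagezuonbibgi.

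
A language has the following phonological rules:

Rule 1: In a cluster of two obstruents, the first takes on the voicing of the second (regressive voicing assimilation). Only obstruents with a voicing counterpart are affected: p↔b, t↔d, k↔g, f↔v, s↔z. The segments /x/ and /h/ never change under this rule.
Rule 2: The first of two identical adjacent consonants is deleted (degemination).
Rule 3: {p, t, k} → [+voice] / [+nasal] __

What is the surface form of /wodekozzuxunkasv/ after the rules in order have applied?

Rule 1 (regressive voicing assimilation): /s/ precedes the voiced obstruent /v/, so it voices to [z] by assimilation. /wodekozzuxunkasv/ → wodekozzuxunkazv.
Rule 2 (degemination): /zz/ is a geminate; the first /z/ deletes. /wodekozzuxunkazv/ → wodekozuxunkazv.
Rule 3 (post-nasal voicing): /k/ is a voiceless stop immediately after the nasal /n/, so it voices to [g]. /wodekozuxunkazv/ → wodekozuxungazv.

wodekozuxungazv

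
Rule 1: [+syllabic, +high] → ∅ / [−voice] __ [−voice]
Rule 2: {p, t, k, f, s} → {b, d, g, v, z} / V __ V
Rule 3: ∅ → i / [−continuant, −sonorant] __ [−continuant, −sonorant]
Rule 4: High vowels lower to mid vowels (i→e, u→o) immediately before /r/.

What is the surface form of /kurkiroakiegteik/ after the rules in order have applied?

Rule 1 (high vowel syncope): no segment meets the environment; /kurkiroakiegteik/ is unchanged.
Rule 2 (intervocalic voicing): /k/ is a voiceless obstruent between vowels /a/ and /i/, so it voices to [g]. /kurkiroakiegteik/ → kurkiroagiegteik.
Rule 3 (stop-cluster i-epenthesis): /g/ and /t/ form a stop–stop cluster, so [i] is inserted between them. /kurkiroagiegteik/ → kurkiroagiegiteik.
Rule 4 (pre-rhotic lowering): /u/ is a high vowel immediately before /r/, so it lowers to [o]. /i/ is a high vowel immediately before /r/, so it lowers to [e]. /kurkiroagiegiteik/ → korkeroagiegiteik.

korkeroagiegiteik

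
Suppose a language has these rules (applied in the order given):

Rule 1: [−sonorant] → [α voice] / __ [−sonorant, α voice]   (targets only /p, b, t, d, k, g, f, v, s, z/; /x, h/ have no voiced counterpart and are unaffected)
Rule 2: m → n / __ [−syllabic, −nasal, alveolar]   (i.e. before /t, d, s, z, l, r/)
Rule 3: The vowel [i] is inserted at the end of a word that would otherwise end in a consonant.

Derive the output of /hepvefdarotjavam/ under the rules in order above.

Rule 1 (regressive voicing assimilation): /p/ precedes the voiced obstruent /v/, so it voices to [b] by assimilation. /f/ precedes the voiced obstruent /d/, so it voices to [v] by assimilation. /hepvefdarotjavam/ → hebvevdarotjavam.
Rule 2 (nasal place assimilation): no segment meets the environment; /hebvevdarotjavam/ is unchanged.
Rule 3 (final i-epenthesis): the form ends in the consonant /m/, so [i] is inserted word-finally. /hebvevdarotjavam/ → hebvevdarotjavami.

hebvevdarotjavami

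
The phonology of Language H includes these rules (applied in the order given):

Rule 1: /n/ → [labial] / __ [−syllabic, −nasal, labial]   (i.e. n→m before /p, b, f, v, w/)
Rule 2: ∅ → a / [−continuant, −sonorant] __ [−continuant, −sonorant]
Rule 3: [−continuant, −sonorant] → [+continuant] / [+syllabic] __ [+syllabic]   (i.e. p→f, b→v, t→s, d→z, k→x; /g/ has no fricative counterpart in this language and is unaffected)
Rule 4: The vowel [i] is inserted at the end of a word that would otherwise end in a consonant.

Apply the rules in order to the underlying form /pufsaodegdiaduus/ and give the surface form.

pufsaozegaziazuusi

Rule 1 (nasal place assimilation): no segment meets the environment; /pufsaodegdiaduus/ is unchanged.
Rule 2 (stop-cluster a-epenthesis): /g/ and /d/ form a stop–stop cluster, so [a] is inserted between them. /pufsaodegdiaduus/ → pufsaodegadiaduus.
Rule 3 (intervocalic spirantization): /d/ is a stop between vowels /o/ and /e/, so it spirantizes to the fricative [z]. /d/ is a stop between vowels /a/ and /i/, so it spirantizes to the fricative [z]. /d/ is a stop between vowels /a/ and /u/, so it spirantizes to the fricative [z]. /pufsaodegadiaduus/ → pufsaozegaziazuus.
Rule 4 (final i-epenthesis): the form ends in the consonant /s/, so [i] is inserted word-finally. /pufsaozegaziazuus/ → pufsaozegaziazuusi.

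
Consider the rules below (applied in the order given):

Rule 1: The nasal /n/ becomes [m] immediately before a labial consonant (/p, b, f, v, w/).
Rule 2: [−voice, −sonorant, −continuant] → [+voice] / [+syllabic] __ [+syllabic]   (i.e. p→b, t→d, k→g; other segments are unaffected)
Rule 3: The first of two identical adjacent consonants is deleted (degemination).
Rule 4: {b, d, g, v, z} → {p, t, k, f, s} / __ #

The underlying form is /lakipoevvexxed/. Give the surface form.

lagiboevexet

Rule 1 (nasal place assimilation): no segment meets the environment; /lakipoevvexxed/ is unchanged.
Rule 2 (intervocalic voicing): /k/ is a voiceless stop between vowels /a/ and /i/, so it voices to [g]. /p/ is a voiceless stop between vowels /i/ and /o/, so it voices to [b]. /lakipoevvexxed/ → lagiboevvexxed.
Rule 3 (degemination): /vv/ is a geminate; the first /v/ deletes. /xx/ is a geminate; the first /x/ deletes. /lagiboevvexxed/ → lagiboevexed.
Rule 4 (final devoicing): /d/ is a voiced obstruent in word-final position, so it devoices to [t]. /lagiboevexed/ → lagiboevexet.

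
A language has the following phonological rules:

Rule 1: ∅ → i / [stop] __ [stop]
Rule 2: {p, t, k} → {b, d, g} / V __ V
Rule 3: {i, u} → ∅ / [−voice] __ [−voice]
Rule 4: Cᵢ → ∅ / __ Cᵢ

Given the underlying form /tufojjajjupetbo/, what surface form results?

Rule 1 (stop-cluster i-epenthesis): /t/ and /b/ form a stop–stop cluster, so [i] is inserted between them. /tufojjajjupetbo/ → tufojjajjupetibo.
Rule 2 (intervocalic voicing): /p/ is a voiceless stop between vowels /u/ and /e/, so it voices to [b]. /t/ is a voiceless stop between vowels /e/ and /i/, so it voices to [d]. /tufojjajjupetibo/ → tufojjajjubedibo.
Rule 3 (high vowel syncope): /u/ is a high vowel flanked by voiceless consonants /t/ and /f/, so it deletes. /tufojjajjubedibo/ → tfojjajjubedibo.
Rule 4 (degemination): /jj/ is a geminate; the first /j/ deletes. /jj/ is a geminate; the first /j/ deletes. /tfojjajjubedibo/ → tfojajubedibo.

tfojajubedibo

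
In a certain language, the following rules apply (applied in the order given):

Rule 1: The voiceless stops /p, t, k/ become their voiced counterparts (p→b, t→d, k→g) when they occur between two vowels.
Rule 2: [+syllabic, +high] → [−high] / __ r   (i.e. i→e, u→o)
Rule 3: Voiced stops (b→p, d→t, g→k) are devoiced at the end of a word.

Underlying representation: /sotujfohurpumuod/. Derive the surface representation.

Rule 1 (intervocalic voicing): /t/ is a voiceless stop between vowels /o/ and /u/, so it voices to [d]. /sotujfohurpumuod/ → sodujfohurpumuod.
Rule 2 (pre-rhotic lowering): /u/ is a high vowel immediately before /r/, so it lowers to [o]. /sodujfohurpumuod/ → sodujfohorpumuod.
Rule 3 (final devoicing): /d/ is a voiced stop in word-final position, so it devoices to [t]. /sodujfohorpumuod/ → sodujfohorpumuot.

sodujfohorpumuot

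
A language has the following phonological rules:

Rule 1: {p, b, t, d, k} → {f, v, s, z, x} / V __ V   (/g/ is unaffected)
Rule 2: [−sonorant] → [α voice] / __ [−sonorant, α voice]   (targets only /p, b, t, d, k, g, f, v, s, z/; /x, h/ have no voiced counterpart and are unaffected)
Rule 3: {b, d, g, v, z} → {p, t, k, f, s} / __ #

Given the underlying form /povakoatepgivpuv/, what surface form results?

povaxoasebgifpuf

Rule 1 (intervocalic spirantization): /k/ is a stop between vowels /a/ and /o/, so it spirantizes to the fricative [x]. /t/ is a stop between vowels /a/ and /e/, so it spirantizes to the fricative [s]. /povakoatepgivpuv/ → povaxoasepgivpuv.
Rule 2 (regressive voicing assimilation): /p/ precedes the voiced obstruent /g/, so it voices to [b] by assimilation. /v/ precedes the voiceless obstruent /p/, so it devoices to [f] by assimilation. /povaxoasepgivpuv/ → povaxoasebgifpuv.
Rule 3 (final devoicing): /v/ is a voiced obstruent in word-final position, so it devoices to [f]. /povaxoasebgifpuv/ → povaxoasebgifpuf.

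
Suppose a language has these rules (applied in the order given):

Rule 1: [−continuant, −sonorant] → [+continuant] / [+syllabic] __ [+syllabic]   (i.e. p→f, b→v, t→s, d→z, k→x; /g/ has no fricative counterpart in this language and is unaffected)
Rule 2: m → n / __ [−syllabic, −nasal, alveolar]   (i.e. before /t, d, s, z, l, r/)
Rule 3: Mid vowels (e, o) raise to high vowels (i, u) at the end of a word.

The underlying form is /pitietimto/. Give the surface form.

Rule 1 (intervocalic spirantization): /t/ is a stop between vowels /i/ and /i/, so it spirantizes to the fricative [s]. /t/ is a stop between vowels /e/ and /i/, so it spirantizes to the fricative [s]. /pitietimto/ → pisiesimto.
Rule 2 (nasal place assimilation): /m/ precedes the alveolar consonant /t/, so it assimilates in place to [n]. /pisiesimto/ → pisiesinto.
Rule 3 (final vowel raising): /o/ is a mid vowel in word-final position, so it raises to [u]. /pisiesinto/ → pisiesintu.

pisiesintu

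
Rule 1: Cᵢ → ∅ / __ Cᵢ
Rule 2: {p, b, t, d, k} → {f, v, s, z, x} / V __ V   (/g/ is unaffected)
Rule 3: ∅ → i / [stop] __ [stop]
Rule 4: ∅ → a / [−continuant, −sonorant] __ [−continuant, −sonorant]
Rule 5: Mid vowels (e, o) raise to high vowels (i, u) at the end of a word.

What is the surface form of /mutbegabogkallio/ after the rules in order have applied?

mutibegavogikaliu

Rule 1 (degemination): /ll/ is a geminate; the first /l/ deletes. /mutbegabogkallio/ → mutbegabogkalio.
Rule 2 (intervocalic spirantization): /b/ is a stop between vowels /a/ and /o/, so it spirantizes to the fricative [v]. /mutbegabogkalio/ → mutbegavogkalio.
Rule 3 (stop-cluster i-epenthesis): /t/ and /b/ form a stop–stop cluster, so [i] is inserted between them. /g/ and /k/ form a stop–stop cluster, so [i] is inserted between them. /mutbegavogkalio/ → mutibegavogikalio.
Rule 4 (stop-cluster a-epenthesis): no segment meets the environment; /mutibegavogikalio/ is unchanged.
Rule 5 (final vowel raising): /o/ is a mid vowel in word-final position, so it raises to [u]. /mutibegavogikalio/ → mutibegavogikaliu.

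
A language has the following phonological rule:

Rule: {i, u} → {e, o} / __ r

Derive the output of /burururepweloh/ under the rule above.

/u/ is a high vowel immediately before /r/, so it lowers to [o].
/u/ is a high vowel immediately before /r/, so it lowers to [o].
/u/ is a high vowel immediately before /r/, so it lowers to [o].
Surface form: [borororepweloh].

borororepweloh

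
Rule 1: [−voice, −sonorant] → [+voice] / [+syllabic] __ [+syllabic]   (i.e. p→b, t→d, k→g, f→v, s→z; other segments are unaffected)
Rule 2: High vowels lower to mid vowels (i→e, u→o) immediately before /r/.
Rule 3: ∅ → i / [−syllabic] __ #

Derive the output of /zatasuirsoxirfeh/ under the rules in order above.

zadazuersoxerfehi

Rule 1 (intervocalic voicing): /t/ is a voiceless obstruent between vowels /a/ and /a/, so it voices to [d]. /s/ is a voiceless obstruent between vowels /a/ and /u/, so it voices to [z]. /zatasuirsoxirfeh/ → zadazuirsoxirfeh.
Rule 2 (pre-rhotic lowering): /i/ is a high vowel immediately before /r/, so it lowers to [e]. /i/ is a high vowel immediately before /r/, so it lowers to [e]. /zadazuirsoxirfeh/ → zadazuersoxerfeh.
Rule 3 (final i-epenthesis): the form ends in the consonant /h/, so [i] is inserted word-finally. /zadazuersoxerfeh/ → zadazuersoxerfehi.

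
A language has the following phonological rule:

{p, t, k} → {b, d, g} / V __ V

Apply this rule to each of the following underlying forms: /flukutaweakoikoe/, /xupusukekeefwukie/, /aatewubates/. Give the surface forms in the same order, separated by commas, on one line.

flugudaweagoigoe, xubusugegeefwugie, aadewubades

/flukutaweakoikoe/: /k/ is a voiceless stop between vowels /u/ and /u/, so it voices to [g]. /t/ is a voiceless stop between vowels /u/ and /a/, so it voices to [d]. /k/ is a voiceless stop between vowels /a/ and /o/, so it voices to [g]. /k/ is a voiceless stop between vowels /i/ and /o/, so it voices to [g]. → [flugudaweagoigoe].
/xupusukekeefwukie/: /p/ is a voiceless stop between vowels /u/ and /u/, so it voices to [b]. /k/ is a voiceless stop between vowels /u/ and /e/, so it voices to [g]. /k/ is a voiceless stop between vowels /e/ and /e/, so it voices to [g]. /k/ is a voiceless stop between vowels /u/ and /i/, so it voices to [g]. → [xubusugegeefwugie].
/aatewubates/: /t/ is a voiceless stop between vowels /a/ and /e/, so it voices to [d]. /t/ is a voiceless stop between vowels /a/ and /e/, so it voices to [d]. → [aadewubades].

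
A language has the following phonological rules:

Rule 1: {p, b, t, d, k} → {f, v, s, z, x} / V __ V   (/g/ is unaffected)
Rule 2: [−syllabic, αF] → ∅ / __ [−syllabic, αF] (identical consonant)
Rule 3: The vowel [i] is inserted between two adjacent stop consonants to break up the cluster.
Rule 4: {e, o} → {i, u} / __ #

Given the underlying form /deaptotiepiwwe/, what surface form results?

deapitosiefiwi

Rule 1 (intervocalic spirantization): /t/ is a stop between vowels /o/ and /i/, so it spirantizes to the fricative [s]. /p/ is a stop between vowels /e/ and /i/, so it spirantizes to the fricative [f]. /deaptotiepiwwe/ → deaptosiefiwwe.
Rule 2 (degemination): /ww/ is a geminate; the first /w/ deletes. /deaptosiefiwwe/ → deaptosiefiwe.
Rule 3 (stop-cluster i-epenthesis): /p/ and /t/ form a stop–stop cluster, so [i] is inserted between them. /deaptosiefiwe/ → deapitosiefiwe.
Rule 4 (final vowel raising): /e/ is a mid vowel in word-final position, so it raises to [i]. /deapitosiefiwe/ → deapitosiefiwi.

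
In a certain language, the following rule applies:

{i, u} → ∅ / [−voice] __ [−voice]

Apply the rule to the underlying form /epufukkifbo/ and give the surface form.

epfkkfbo

/u/ is a high vowel flanked by voiceless consonants /p/ and /f/, so it deletes.
/u/ is a high vowel flanked by voiceless consonants /f/ and /k/, so it deletes.
/i/ is a high vowel flanked by voiceless consonants /k/ and /f/, so it deletes.
Surface form: [epfkkfbo].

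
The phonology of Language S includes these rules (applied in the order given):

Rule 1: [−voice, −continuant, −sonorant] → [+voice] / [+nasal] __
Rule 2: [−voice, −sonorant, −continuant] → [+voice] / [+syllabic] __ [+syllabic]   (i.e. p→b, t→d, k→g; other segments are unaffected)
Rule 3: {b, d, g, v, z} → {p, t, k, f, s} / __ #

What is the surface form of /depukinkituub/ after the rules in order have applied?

Rule 1 (post-nasal voicing): /k/ is a voiceless stop immediately after the nasal /n/, so it voices to [g]. /depukinkituub/ → depukingituub.
Rule 2 (intervocalic voicing): /p/ is a voiceless stop between vowels /e/ and /u/, so it voices to [b]. /k/ is a voiceless stop between vowels /u/ and /i/, so it voices to [g]. /t/ is a voiceless stop between vowels /i/ and /u/, so it voices to [d]. /depukingituub/ → debugingiduub.
Rule 3 (final devoicing): /b/ is a voiced obstruent in word-final position, so it devoices to [p]. /debugingiduub/ → debugingiduup.

debugingiduup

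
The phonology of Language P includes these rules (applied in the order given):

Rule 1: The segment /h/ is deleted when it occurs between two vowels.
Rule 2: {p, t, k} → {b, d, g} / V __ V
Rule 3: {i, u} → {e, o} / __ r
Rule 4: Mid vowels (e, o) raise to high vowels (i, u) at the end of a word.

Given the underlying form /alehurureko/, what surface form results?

aleororegu

Rule 1 (intervocalic h-deletion): /h/ occurs between vowels /e/ and /u/, so it deletes. /alehurureko/ → aleurureko.
Rule 2 (intervocalic voicing): /k/ is a voiceless stop between vowels /e/ and /o/, so it voices to [g]. /aleurureko/ → aleururego.
Rule 3 (pre-rhotic lowering): /u/ is a high vowel immediately before /r/, so it lowers to [o]. /u/ is a high vowel immediately before /r/, so it lowers to [o]. /aleururego/ → aleororego.
Rule 4 (final vowel raising): /o/ is a mid vowel in word-final position, so it raises to [u]. /aleororego/ → aleororegu.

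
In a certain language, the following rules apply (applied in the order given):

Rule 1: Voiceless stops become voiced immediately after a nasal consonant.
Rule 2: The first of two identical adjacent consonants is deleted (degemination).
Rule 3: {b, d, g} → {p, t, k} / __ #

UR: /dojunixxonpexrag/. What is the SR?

dojunixonbexrak

Rule 1 (post-nasal voicing): /p/ is a voiceless stop immediately after the nasal /n/, so it voices to [b]. /dojunixxonpexrag/ → dojunixxonbexrag.
Rule 2 (degemination): /xx/ is a geminate; the first /x/ deletes. /dojunixxonbexrag/ → dojunixonbexrag.
Rule 3 (final devoicing): /g/ is a voiced stop in word-final position, so it devoices to [k]. /dojunixonbexrag/ → dojunixonbexrak.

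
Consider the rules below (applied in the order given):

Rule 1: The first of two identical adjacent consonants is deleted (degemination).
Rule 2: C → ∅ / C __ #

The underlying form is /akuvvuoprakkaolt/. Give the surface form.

Rule 1 (degemination): /vv/ is a geminate; the first /v/ deletes. /kk/ is a geminate; the first /k/ deletes. /akuvvuoprakkaolt/ → akuvuoprakaolt.
Rule 2 (final cluster simplification): /t/ is the second consonant of a word-final cluster /lt/, so it deletes. /akuvuoprakaolt/ → akuvuoprakaol.

akuvuoprakaol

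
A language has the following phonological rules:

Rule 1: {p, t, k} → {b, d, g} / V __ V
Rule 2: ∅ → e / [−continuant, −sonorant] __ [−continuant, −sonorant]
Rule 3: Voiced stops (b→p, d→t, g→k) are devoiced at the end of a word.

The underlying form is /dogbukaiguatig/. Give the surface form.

dogebugaiguadik

Rule 1 (intervocalic voicing): /k/ is a voiceless stop between vowels /u/ and /a/, so it voices to [g]. /t/ is a voiceless stop between vowels /a/ and /i/, so it voices to [d]. /dogbukaiguatig/ → dogbugaiguadig.
Rule 2 (stop-cluster e-epenthesis): /g/ and /b/ form a stop–stop cluster, so [e] is inserted between them. /dogbugaiguadig/ → dogebugaiguadig.
Rule 3 (final devoicing): /g/ is a voiced stop in word-final position, so it devoices to [k]. /dogebugaiguadig/ → dogebugaiguadik.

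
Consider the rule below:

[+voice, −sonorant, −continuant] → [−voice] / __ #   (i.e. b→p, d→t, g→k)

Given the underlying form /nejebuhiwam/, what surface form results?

nejebuhiwam

No segment of /nejebuhiwam/ meets the structural description of the rule, so the form surfaces unchanged.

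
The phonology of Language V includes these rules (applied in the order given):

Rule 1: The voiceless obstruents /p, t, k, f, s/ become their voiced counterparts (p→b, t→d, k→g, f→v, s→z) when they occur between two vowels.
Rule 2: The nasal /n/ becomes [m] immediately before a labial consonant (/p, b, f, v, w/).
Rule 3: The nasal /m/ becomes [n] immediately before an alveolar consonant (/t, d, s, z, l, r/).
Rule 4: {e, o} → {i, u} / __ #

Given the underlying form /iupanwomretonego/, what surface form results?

iubamwonredonegu

Rule 1 (intervocalic voicing): /p/ is a voiceless obstruent between vowels /u/ and /a/, so it voices to [b]. /t/ is a voiceless obstruent between vowels /e/ and /o/, so it voices to [d]. /iupanwomretonego/ → iubanwomredonego.
Rule 2 (nasal place assimilation): /n/ precedes the labial consonant /w/, so it assimilates in place to [m]. /iubanwomredonego/ → iubamwomredonego.
Rule 3 (nasal place assimilation): /m/ precedes the alveolar consonant /r/, so it assimilates in place to [n]. /iubamwomredonego/ → iubamwonredonego.
Rule 4 (final vowel raising): /o/ is a mid vowel in word-final position, so it raises to [u]. /iubamwonredonego/ → iubamwonredonegu.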